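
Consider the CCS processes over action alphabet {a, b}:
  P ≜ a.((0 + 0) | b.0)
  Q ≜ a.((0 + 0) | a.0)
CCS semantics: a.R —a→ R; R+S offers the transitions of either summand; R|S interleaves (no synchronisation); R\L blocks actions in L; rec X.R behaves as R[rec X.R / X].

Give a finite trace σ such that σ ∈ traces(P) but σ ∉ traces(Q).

ab

Reachable graph of P (3 states):
  m0 = a.((0 + 0) | b.0) :: =a=> m1
  m1 = (0 + 0) | b.0 :: =b=> m2
  m2 = (0 + 0) | 0 :: deadlocked
Reachable graph of Q (3 states):
  n0 = a.((0 + 0) | a.0) :: =a=> n1
  n1 = (0 + 0) | a.0 :: =a=> n2
  n2 = (0 + 0) | 0 :: deadlocked
Run σ = ⟨ab⟩ on P: start {m0}
  step 1 (a): {m1}
  step 2 (b): {m2}
  — P admits the full trace.
Run σ = ⟨ab⟩ on Q: start {n0}
  step 1 (a): {n1}
  step 2 (b): ∅ (Q stuck)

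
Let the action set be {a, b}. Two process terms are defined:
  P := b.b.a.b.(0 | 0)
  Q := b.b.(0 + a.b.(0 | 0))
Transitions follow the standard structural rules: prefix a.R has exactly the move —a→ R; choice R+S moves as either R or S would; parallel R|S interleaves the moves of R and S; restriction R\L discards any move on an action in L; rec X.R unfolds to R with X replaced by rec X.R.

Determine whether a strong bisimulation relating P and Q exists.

Reachable graph of P (5 states):
  p0 = b.b.a.b.(0 | 0) has moves ··b··> p1
  p1 = b.a.b.(0 | 0) has moves ··b··> p2
  p2 = a.b.(0 | 0) has moves ··a··> p3
  p3 = b.(0 | 0) has moves ··b··> p4
  p4 = 0 | 0 has moves deadlocked
Reachable graph of Q (5 states):
  q0 = b.b.(0 + a.b.(0 | 0)) has moves ··b··> q1
  q1 = b.(0 + a.b.(0 | 0)) has moves ··b··> q2
  q2 = 0 + a.b.(0 | 0) has moves ··a··> q3
  q3 = b.(0 | 0) has moves ··b··> q4
  q4 = 0 | 0 has moves deadlocked
Bisimilarity quotient blocks:
  B0 = {p0, q0}
  B1 = {p1, q1}
  B2 = {p2, q2}
  B3 = {p3, q3}
  B4 = {p4, q4}
p0 ∈ B0, q0 ∈ B0 → same block

bisimilar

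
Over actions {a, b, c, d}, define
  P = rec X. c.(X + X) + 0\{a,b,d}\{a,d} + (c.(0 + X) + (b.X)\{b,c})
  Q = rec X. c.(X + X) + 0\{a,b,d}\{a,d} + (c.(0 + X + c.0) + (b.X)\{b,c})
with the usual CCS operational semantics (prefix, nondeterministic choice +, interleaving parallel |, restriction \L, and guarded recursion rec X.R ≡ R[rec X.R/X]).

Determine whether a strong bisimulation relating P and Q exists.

LTS(P): 3 reachable states
  u0 = rec X. c.(X + X) + 0\{a,b,d}\{a,d} + (c.(0 + X) + (b.X)\{b,c}) | -c-> u1, -c-> u2
  u1 = (rec X. c.(X + X) + 0\{a,b,d}\{a,d} + (c.(0 + X) + (b.X)\{b,c})) + (rec X. c.(X + X) + 0\{a,b,d}\{a,d} + (c.(0 + X) + (b.X)\{b,c})) | -c-> u1, -c-> u2
  u2 = 0 + (rec X. c.(X + X) + 0\{a,b,d}\{a,d} + (c.(0 + X) + (b.X)\{b,c})) | -c-> u1, -c-> u2
LTS(Q): 4 reachable states
  v0 = rec X. c.(X + X) + 0\{a,b,d}\{a,d} + (c.(0 + X + c.0) + (b.X)\{b,c}) | -c-> v1, -c-> v2
  v1 = (rec X. c.(X + X) + 0\{a,b,d}\{a,d} + (c.(0 + X + c.0) + (b.X)\{b,c})) + (rec X. c.(X + X) + 0\{a,b,d}\{a,d} + (c.(0 + X + c.0) + (b.X)\{b,c})) | -c-> v1, -c-> v2
  v2 = 0 + (rec X. c.(X + X) + 0\{a,b,d}\{a,d} + (c.(0 + X + c.0) + (b.X)\{b,c})) + c.0 | -c-> v1, -c-> v2, -c-> v3
  v3 = 0 | deadlocked
Bisimilarity quotient blocks:
  B0 = {u0, u1, u2}
  B1 = {v0, v1}
  B2 = {v2}
  B3 = {v3}
u0 ∈ B0, v0 ∈ B1 → different blocks

NO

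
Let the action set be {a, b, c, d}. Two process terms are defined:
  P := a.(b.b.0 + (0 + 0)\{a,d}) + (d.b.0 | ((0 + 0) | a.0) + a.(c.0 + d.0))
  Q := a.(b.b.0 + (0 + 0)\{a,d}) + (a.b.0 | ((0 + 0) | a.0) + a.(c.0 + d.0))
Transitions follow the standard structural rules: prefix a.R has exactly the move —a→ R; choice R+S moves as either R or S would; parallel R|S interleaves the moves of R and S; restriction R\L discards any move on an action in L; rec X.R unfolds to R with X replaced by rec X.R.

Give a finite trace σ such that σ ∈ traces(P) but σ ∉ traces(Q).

d

LTS(P): 10 reachable states
  u0 = a.(b.b.0 + (0 + 0)\{a,d}) + (d.b.0 | ((0 + 0) | a.0) + a.(c.0 + d.0)) has moves ··a··> u1, ··a··> u2, ··a··> u3, ··d··> u4
  u1 = b.b.0 + (0 + 0)\{a,d} has moves ··b··> u5
  u2 = c.0 + d.0 has moves ··c··> u6, ··d··> u6
  u3 = d.b.0 | ((0 + 0) | 0) has moves ··d··> u7
  u4 = b.0 | ((0 + 0) | a.0) has moves ··a··> u7, ··b··> u8
  u5 = b.0 has moves ··b··> u6
  u6 = 0 has moves ·
  u7 = b.0 | ((0 + 0) | 0) has moves ··b··> u9
  u8 = 0 | ((0 + 0) | a.0) has moves ··a··> u9
  u9 = 0 | ((0 + 0) | 0) has moves ·
LTS(Q): 10 reachable states
  v0 = a.(b.b.0 + (0 + 0)\{a,d}) + (a.b.0 | ((0 + 0) | a.0) + a.(c.0 + d.0)) has moves ··a··> v1, ··a··> v2, ··a··> v3, ··a··> v4
  v1 = a.b.0 | ((0 + 0) | 0) has moves ··a··> v5
  v2 = b.0 | ((0 + 0) | a.0) has moves ··a··> v5, ··b··> v6
  v3 = b.b.0 + (0 + 0)\{a,d} has moves ··b··> v7
  v4 = c.0 + d.0 has moves ··c··> v8, ··d··> v8
  v5 = b.0 | ((0 + 0) | 0) has moves ··b··> v9
  v6 = 0 | ((0 + 0) | a.0) has moves ··a··> v9
  v7 = b.0 has moves ··b··> v8
  v8 = 0 has moves ·
  v9 = 0 | ((0 + 0) | 0) has moves ·
Trace ⟨d⟩ through P, begin at {u0}:
  after d @ step 1: {u4}
  ✓ P
Trace ⟨d⟩ through Q, begin at {v0}:
  after d @ step 1: no successor for Q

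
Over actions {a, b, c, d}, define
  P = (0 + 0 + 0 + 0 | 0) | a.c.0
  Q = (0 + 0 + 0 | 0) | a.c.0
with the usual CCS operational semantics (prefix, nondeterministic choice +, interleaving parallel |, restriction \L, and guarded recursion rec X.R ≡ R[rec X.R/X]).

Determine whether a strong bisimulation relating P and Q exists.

P's transition system — 3 states:
  s0 = (0 + 0 + 0 + 0 | 0) | a.c.0 has moves =a=> s1
  s1 = (0 + 0 + 0 + 0 | 0) | c.0 has moves =c=> s2
  s2 = (0 + 0 + 0 + 0 | 0) | 0 has moves ·
Q's transition system — 3 states:
  t0 = (0 + 0 + 0 | 0) | a.c.0 has moves =a=> t1
  t1 = (0 + 0 + 0 | 0) | c.0 has moves =c=> t2
  t2 = (0 + 0 + 0 | 0) | 0 has moves ·
Coarsest stable partition (strong bisimilarity classes):
  B0 = {s0, t0}
  B1 = {s1, t1}
  B2 = {s2, t2}
s0 ∈ B0, t0 ∈ B0 → same block

P ~ Q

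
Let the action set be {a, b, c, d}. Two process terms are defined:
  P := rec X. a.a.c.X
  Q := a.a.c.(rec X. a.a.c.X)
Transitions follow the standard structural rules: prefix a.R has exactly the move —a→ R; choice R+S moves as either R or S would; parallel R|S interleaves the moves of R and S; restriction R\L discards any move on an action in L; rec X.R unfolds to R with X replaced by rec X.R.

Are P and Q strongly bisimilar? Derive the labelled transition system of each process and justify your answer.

bisimilar

Reachable graph of P (3 states):
  s0 = rec X. a.a.c.X :: ··a··> s1
  s1 = a.c.(rec X. a.a.c.X) :: ··a··> s2
  s2 = c.(rec X. a.a.c.X) :: ··c··> s0
Reachable graph of Q (4 states):
  t0 = a.a.c.(rec X. a.a.c.X) :: ··a··> t1
  t1 = a.c.(rec X. a.a.c.X) :: ··a··> t2
  t2 = c.(rec X. a.a.c.X) :: ··c··> t3
  t3 = rec X. a.a.c.X :: ··a··> t1
Coarsest stable partition (strong bisimilarity classes):
  B0 = {s0, t0, t3}
  B1 = {s1, t1}
  B2 = {s2, t2}
s0 ∈ B0, t0 ∈ B0 → same block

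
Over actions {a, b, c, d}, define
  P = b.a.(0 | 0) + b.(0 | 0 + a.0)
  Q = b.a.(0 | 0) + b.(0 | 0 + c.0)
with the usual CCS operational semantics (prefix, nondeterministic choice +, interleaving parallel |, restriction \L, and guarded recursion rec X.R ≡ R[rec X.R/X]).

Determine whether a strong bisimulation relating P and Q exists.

P ≁ Q

LTS(P): 5 reachable states
  u0 = b.a.(0 | 0) + b.(0 | 0 + a.0) has moves —b→ u1, —b→ u2
  u1 = 0 | 0 + a.0 has moves —a→ u3
  u2 = a.(0 | 0) has moves —a→ u4
  u3 = 0 has moves stopped
  u4 = 0 | 0 has moves stopped
LTS(Q): 5 reachable states
  v0 = b.a.(0 | 0) + b.(0 | 0 + c.0) has moves —b→ v1, —b→ v2
  v1 = 0 | 0 + c.0 has moves —c→ v3
  v2 = a.(0 | 0) has moves —a→ v4
  v3 = 0 has moves stopped
  v4 = 0 | 0 has moves stopped
Partition-refinement fixed point:
  B0 = {u0}
  B1 = {u1, u2, v2}
  B2 = {u3, u4, v3, v4}
  B3 = {v0}
  B4 = {v1}
u0 ∈ B0, v0 ∈ B3 → different blocks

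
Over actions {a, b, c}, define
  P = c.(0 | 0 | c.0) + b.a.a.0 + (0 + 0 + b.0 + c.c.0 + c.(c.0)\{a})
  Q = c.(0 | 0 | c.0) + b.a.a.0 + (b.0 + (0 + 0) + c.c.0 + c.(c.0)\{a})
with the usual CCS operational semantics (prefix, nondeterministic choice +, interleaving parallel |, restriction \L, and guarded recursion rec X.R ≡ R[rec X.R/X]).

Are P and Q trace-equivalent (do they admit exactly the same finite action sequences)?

Reachable graph of P (9 states):
  p0 = c.(0 | 0 | c.0) + b.a.a.0 + (0 + 0 + b.0 + c.c.0 + c.(c.0)\{a}) :: --b--▸ p1, --b--▸ p2, --c--▸ p3, --c--▸ p4, --c--▸ p5
  p1 = 0 :: stopped
  p2 = a.a.0 :: --a--▸ p6
  p3 = (c.0)\{a} :: --c--▸ p7
  p4 = 0 | 0 | c.0 :: --c--▸ p8
  p5 = c.0 :: --c--▸ p1
  p6 = a.0 :: --a--▸ p1
  p7 = 0\{a} :: stopped
  p8 = 0 | 0 | 0 :: stopped
Reachable graph of Q (9 states):
  q0 = c.(0 | 0 | c.0) + b.a.a.0 + (b.0 + (0 + 0) + c.c.0 + c.(c.0)\{a}) :: --b--▸ q1, --b--▸ q2, --c--▸ q3, --c--▸ q4, --c--▸ q5
  q1 = 0 :: stopped
  q2 = a.a.0 :: --a--▸ q6
  q3 = (c.0)\{a} :: --c--▸ q7
  q4 = 0 | 0 | c.0 :: --c--▸ q8
  q5 = c.0 :: --c--▸ q1
  q6 = a.0 :: --a--▸ q1
  q7 = 0\{a} :: stopped
  q8 = 0 | 0 | 0 :: stopped
Bisimilarity quotient blocks:
  B0 = {p0, q0}
  B1 = {p3, p4, p5, q3, q4, q5}
  B2 = {p1, p7, p8, q1, q7, q8}
  B3 = {p2, q2}
  B4 = {p6, q6}
p0 ∈ B0, q0 ∈ B0 → same block
Bisimilar ⇒ trace-equivalent.

YES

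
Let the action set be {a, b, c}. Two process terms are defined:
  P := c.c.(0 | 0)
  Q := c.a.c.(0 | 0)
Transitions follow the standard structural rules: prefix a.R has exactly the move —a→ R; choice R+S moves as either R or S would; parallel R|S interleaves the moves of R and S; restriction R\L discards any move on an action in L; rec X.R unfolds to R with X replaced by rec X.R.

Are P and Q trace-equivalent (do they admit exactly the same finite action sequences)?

P's transition system — 3 states:
  p0 = c.c.(0 | 0) → --c--▸ p1
  p1 = c.(0 | 0) → --c--▸ p2
  p2 = 0 | 0 → stopped
Q's transition system — 4 states:
  q0 = c.a.c.(0 | 0) → --c--▸ q1
  q1 = a.c.(0 | 0) → --a--▸ q2
  q2 = c.(0 | 0) → --c--▸ q3
  q3 = 0 | 0 → stopped
Executing cc from P (initial set {p0}):
  after c @ step 1: {p1}
  after c @ step 2: {p2}
  — P admits the full trace.
Executing cc from Q (initial set {q0}):
  after c @ step 1: {q1}
  after c @ step 2: ∅ (Q stuck)

traces(P) ≠ traces(Q) — witness ⟨cc⟩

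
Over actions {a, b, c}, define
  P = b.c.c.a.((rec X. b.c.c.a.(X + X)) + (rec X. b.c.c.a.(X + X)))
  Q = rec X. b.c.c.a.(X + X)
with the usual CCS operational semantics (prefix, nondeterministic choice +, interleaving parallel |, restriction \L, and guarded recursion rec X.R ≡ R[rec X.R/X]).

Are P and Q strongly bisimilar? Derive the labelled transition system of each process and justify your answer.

YES

Reachable graph of P (5 states):
  s0 = b.c.c.a.((rec X. b.c.c.a.(X + X)) + (rec X. b.c.c.a.(X + X))) :: --b--▸ s1
  s1 = c.c.a.((rec X. b.c.c.a.(X + X)) + (rec X. b.c.c.a.(X + X))) :: --c--▸ s2
  s2 = c.a.((rec X. b.c.c.a.(X + X)) + (rec X. b.c.c.a.(X + X))) :: --c--▸ s3
  s3 = a.((rec X. b.c.c.a.(X + X)) + (rec X. b.c.c.a.(X + X))) :: --a--▸ s4
  s4 = (rec X. b.c.c.a.(X + X)) + (rec X. b.c.c.a.(X + X)) :: --b--▸ s1
Reachable graph of Q (5 states):
  t0 = rec X. b.c.c.a.(X + X) :: --b--▸ t1
  t1 = c.c.a.((rec X. b.c.c.a.(X + X)) + (rec X. b.c.c.a.(X + X))) :: --c--▸ t2
  t2 = c.a.((rec X. b.c.c.a.(X + X)) + (rec X. b.c.c.a.(X + X))) :: --c--▸ t3
  t3 = a.((rec X. b.c.c.a.(X + X)) + (rec X. b.c.c.a.(X + X))) :: --a--▸ t4
  t4 = (rec X. b.c.c.a.(X + X)) + (rec X. b.c.c.a.(X + X)) :: --b--▸ t1
Coarsest stable partition (strong bisimilarity classes):
  B0 = {s0, s4, t0, t4}
  B1 = {s1, t1}
  B2 = {s2, t2}
  B3 = {s3, t3}
s0 ∈ B0, t0 ∈ B0 → same block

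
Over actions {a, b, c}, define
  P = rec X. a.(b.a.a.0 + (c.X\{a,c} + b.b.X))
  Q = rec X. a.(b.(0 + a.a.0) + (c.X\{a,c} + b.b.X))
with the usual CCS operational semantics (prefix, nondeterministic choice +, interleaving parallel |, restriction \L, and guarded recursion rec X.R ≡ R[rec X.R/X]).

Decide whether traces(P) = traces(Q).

P's transition system — 7 states:
  u0 = rec X. a.(b.a.a.0 + (c.X\{a,c} + b.b.X)) :: —a→ u1
  u1 = b.a.a.0 + (c.(rec X. a.(b.a.a.0 + (c.X\{a,c} + b.b.X)))\{a,c} + b.b.(rec X. a.(b.a.a.0 + (c.X\{a,c} + b.b.X)))) :: —b→ u2, —b→ u3, —c→ u4
  u2 = a.a.0 :: —a→ u5
  u3 = b.(rec X. a.(b.a.a.0 + (c.X\{a,c} + b.b.X))) :: —b→ u0
  u4 = (rec X. a.(b.a.a.0 + (c.X\{a,c} + b.b.X)))\{a,c} :: deadlocked
  u5 = a.0 :: —a→ u6
  u6 = 0 :: deadlocked
Q's transition system — 7 states:
  v0 = rec X. a.(b.(0 + a.a.0) + (c.X\{a,c} + b.b.X)) :: —a→ v1
  v1 = b.(0 + a.a.0) + (c.(rec X. a.(b.(0 + a.a.0) + (c.X\{a,c} + b.b.X)))\{a,c} + b.b.(rec X. a.(b.(0 + a.a.0) + (c.X\{a,c} + b.b.X)))) :: —b→ v2, —b→ v3, —c→ v4
  v2 = 0 + a.a.0 :: —a→ v5
  v3 = b.(rec X. a.(b.(0 + a.a.0) + (c.X\{a,c} + b.b.X))) :: —b→ v0
  v4 = (rec X. a.(b.(0 + a.a.0) + (c.X\{a,c} + b.b.X)))\{a,c} :: deadlocked
  v5 = a.0 :: —a→ v6
  v6 = 0 :: deadlocked
Bisimilarity quotient blocks:
  B0 = {u0, v0}
  B1 = {u1, v1}
  B2 = {u3, v3}
  B3 = {u4, u6, v4, v6}
  B4 = {u2, v2}
  B5 = {u5, v5}
u0 ∈ B0, v0 ∈ B0 → same block
Bisimilar ⇒ trace-equivalent.

trace-equivalent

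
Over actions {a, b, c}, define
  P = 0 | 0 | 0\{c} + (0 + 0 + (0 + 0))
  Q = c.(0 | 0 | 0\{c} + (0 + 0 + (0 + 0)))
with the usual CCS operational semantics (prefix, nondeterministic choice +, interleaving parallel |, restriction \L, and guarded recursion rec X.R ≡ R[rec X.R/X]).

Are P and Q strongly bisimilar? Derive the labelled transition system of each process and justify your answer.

P's transition system — 1 states:
  m0 = 0 | 0 | 0\{c} + (0 + 0 + (0 + 0)) ⊢ (no moves)
Q's transition system — 2 states:
  n0 = c.(0 | 0 | 0\{c} + (0 + 0 + (0 + 0))) ⊢ --c--▸ n1
  n1 = 0 | 0 | 0\{c} + (0 + 0 + (0 + 0)) ⊢ (no moves)
Bisimilarity quotient blocks:
  B0 = {m0, n1}
  B1 = {n0}
m0 ∈ B0, n0 ∈ B1 → different blocks

not bisimilar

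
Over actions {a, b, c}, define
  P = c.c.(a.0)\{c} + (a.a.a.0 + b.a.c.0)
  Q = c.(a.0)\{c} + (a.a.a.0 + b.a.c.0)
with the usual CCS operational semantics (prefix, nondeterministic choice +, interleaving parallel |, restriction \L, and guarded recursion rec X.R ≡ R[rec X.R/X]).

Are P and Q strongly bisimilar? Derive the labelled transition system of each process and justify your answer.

Reachable graph of P (9 states):
  s0 = c.c.(a.0)\{c} + (a.a.a.0 + b.a.c.0) | —a→ s1, —b→ s2, —c→ s3
  s1 = a.a.0 | —a→ s4
  s2 = a.c.0 | —a→ s5
  s3 = c.(a.0)\{c} | —c→ s6
  s4 = a.0 | —a→ s7
  s5 = c.0 | —c→ s7
  s6 = (a.0)\{c} | —a→ s8
  s7 = 0 | deadlocked
  s8 = 0\{c} | deadlocked
Reachable graph of Q (8 states):
  t0 = c.(a.0)\{c} + (a.a.a.0 + b.a.c.0) | —a→ t1, —b→ t2, —c→ t3
  t1 = a.a.0 | —a→ t4
  t2 = a.c.0 | —a→ t5
  t3 = (a.0)\{c} | —a→ t6
  t4 = a.0 | —a→ t7
  t5 = c.0 | —c→ t7
  t6 = 0\{c} | deadlocked
  t7 = 0 | deadlocked
Coarsest stable partition (strong bisimilarity classes):
  B0 = {s0}
  B1 = {s2, t2}
  B2 = {s5, t5}
  B3 = {s7, s8, t6, t7}
  B4 = {s1, t1}
  B5 = {s4, s6, t3, t4}
  B6 = {s3}
  B7 = {t0}
s0 ∈ B0, t0 ∈ B7 → different blocks

not bisimilar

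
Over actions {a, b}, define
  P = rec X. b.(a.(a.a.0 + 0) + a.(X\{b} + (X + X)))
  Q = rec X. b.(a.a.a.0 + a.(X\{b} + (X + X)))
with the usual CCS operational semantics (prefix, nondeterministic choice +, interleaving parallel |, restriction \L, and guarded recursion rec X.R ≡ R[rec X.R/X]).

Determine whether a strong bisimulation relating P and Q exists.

P's transition system — 6 states:
  u0 = rec X. b.(a.(a.a.0 + 0) + a.(X\{b} + (X + X))) has moves —b→ u1
  u1 = a.(a.a.0 + 0) + a.((rec X. b.(a.(a.a.0 + 0) + a.(X\{b} + (X + X))))\{b} + ((rec X. b.(a.(a.a.0 + 0) + a.(X\{b} + (X + X)))) + (rec X. b.(a.(a.a.0 + 0) + a.(X\{b} + (X + X)))))) has moves —a→ u2, —a→ u3
  u2 = (rec X. b.(a.(a.a.0 + 0) + a.(X\{b} + (X + X))))\{b} + ((rec X. b.(a.(a.a.0 + 0) + a.(X\{b} + (X + X)))) + (rec X. b.(a.(a.a.0 + 0) + a.(X\{b} + (X + X))))) has moves —b→ u1
  u3 = a.a.0 + 0 has moves —a→ u4
  u4 = a.0 has moves —a→ u5
  u5 = 0 has moves stopped
Q's transition system — 6 states:
  v0 = rec X. b.(a.a.a.0 + a.(X\{b} + (X + X))) has moves —b→ v1
  v1 = a.a.a.0 + a.((rec X. b.(a.a.a.0 + a.(X\{b} + (X + X))))\{b} + ((rec X. b.(a.a.a.0 + a.(X\{b} + (X + X)))) + (rec X. b.(a.a.a.0 + a.(X\{b} + (X + X)))))) has moves —a→ v2, —a→ v3
  v2 = (rec X. b.(a.a.a.0 + a.(X\{b} + (X + X))))\{b} + ((rec X. b.(a.a.a.0 + a.(X\{b} + (X + X)))) + (rec X. b.(a.a.a.0 + a.(X\{b} + (X + X))))) has moves —b→ v1
  v3 = a.a.0 has moves —a→ v4
  v4 = a.0 has moves —a→ v5
  v5 = 0 has moves stopped
Partition-refinement fixed point:
  B0 = {u0, u2, v0, v2}
  B1 = {u1, v1}
  B2 = {u3, v3}
  B3 = {u4, v4}
  B4 = {u5, v5}
u0 ∈ B0, v0 ∈ B0 → same block

P ~ Q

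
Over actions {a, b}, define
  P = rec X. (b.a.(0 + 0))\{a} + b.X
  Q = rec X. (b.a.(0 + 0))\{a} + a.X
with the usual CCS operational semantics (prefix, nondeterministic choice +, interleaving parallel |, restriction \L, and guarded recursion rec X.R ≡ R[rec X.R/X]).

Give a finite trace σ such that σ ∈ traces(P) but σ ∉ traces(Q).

P's transition system — 2 states:
  s0 = rec X. (b.a.(0 + 0))\{a} + b.X → =b=> s0, =b=> s1
  s1 = (a.(0 + 0))\{a} → deadlocked
Q's transition system — 2 states:
  t0 = rec X. (b.a.(0 + 0))\{a} + a.X → =a=> t0, =b=> t1
  t1 = (a.(0 + 0))\{a} → deadlocked
Executing bb from P (initial set {s0}):
  step 1 (b): {s0, s1}
  step 2 (b): {s0, s1}
  — P admits the full trace.
Executing bb from Q (initial set {t0}):
  step 1 (b): {t1}
  step 2 (b): ∅  — Q cannot continue

bb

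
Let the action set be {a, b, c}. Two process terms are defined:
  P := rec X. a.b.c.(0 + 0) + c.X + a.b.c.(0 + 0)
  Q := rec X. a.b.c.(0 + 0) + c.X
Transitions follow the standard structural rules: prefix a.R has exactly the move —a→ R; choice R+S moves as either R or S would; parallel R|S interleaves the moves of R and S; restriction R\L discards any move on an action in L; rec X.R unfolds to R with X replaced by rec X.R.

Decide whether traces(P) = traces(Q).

trace-equivalent

Reachable graph of P (4 states):
  p0 = rec X. a.b.c.(0 + 0) + c.X + a.b.c.(0 + 0) has moves -a-> p1, -c-> p0
  p1 = b.c.(0 + 0) has moves -b-> p2
  p2 = c.(0 + 0) has moves -c-> p3
  p3 = 0 + 0 has moves ·
Reachable graph of Q (4 states):
  q0 = rec X. a.b.c.(0 + 0) + c.X has moves -a-> q1, -c-> q0
  q1 = b.c.(0 + 0) has moves -b-> q2
  q2 = c.(0 + 0) has moves -c-> q3
  q3 = 0 + 0 has moves ·
Partition-refinement fixed point:
  B0 = {p0, q0}
  B1 = {p1, q1}
  B2 = {p2, q2}
  B3 = {p3, q3}
p0 ∈ B0, q0 ∈ B0 → same block
Bisimilar ⇒ trace-equivalent.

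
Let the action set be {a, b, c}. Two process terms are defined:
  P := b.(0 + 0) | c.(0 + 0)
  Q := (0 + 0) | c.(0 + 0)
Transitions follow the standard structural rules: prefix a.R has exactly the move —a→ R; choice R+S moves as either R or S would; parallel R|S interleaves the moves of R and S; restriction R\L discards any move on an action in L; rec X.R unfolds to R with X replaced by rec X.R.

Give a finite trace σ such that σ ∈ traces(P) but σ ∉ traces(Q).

b

P's transition system — 4 states:
  m0 = b.(0 + 0) | c.(0 + 0) has moves ··b··> m1, ··c··> m2
  m1 = (0 + 0) | c.(0 + 0) has moves ··c··> m3
  m2 = b.(0 + 0) | (0 + 0) has moves ··b··> m3
  m3 = (0 + 0) | (0 + 0) has moves ·
Q's transition system — 2 states:
  n0 = (0 + 0) | c.(0 + 0) has moves ··c··> n1
  n1 = (0 + 0) | (0 + 0) has moves ·
Executing b from P (initial set {m0}):
  after b @ step 1: {m1}
  ✓ P
Executing b from Q (initial set {n0}):
  after b @ step 1: ∅  — Q cannot continue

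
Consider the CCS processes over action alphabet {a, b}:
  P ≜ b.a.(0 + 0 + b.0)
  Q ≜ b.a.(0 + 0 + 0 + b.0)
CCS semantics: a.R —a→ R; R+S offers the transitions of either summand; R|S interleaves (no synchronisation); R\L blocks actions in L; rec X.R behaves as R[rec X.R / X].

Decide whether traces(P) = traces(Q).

YES

LTS(P): 4 reachable states
  u0 = b.a.(0 + 0 + b.0) :: ··b··> u1
  u1 = a.(0 + 0 + b.0) :: ··a··> u2
  u2 = 0 + 0 + b.0 :: ··b··> u3
  u3 = 0 :: deadlocked
LTS(Q): 4 reachable states
  v0 = b.a.(0 + 0 + 0 + b.0) :: ··b··> v1
  v1 = a.(0 + 0 + 0 + b.0) :: ··a··> v2
  v2 = 0 + 0 + 0 + b.0 :: ··b··> v3
  v3 = 0 :: deadlocked
Partition-refinement fixed point:
  B0 = {u0, v0}
  B1 = {u1, v1}
  B2 = {u2, v2}
  B3 = {u3, v3}
u0 ∈ B0, v0 ∈ B0 → same block
Bisimilar ⇒ trace-equivalent.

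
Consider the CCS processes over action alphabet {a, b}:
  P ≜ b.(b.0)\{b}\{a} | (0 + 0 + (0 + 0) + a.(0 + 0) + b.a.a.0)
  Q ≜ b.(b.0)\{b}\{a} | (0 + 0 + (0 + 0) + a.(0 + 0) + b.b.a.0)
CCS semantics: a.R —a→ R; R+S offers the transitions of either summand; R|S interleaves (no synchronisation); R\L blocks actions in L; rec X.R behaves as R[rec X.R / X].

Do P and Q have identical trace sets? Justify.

Reachable graph of P (10 states):
  m0 = b.(b.0)\{b}\{a} | (0 + 0 + (0 + 0) + a.(0 + 0) + b.a.a.0) | -a-> m1, -b-> m2, -b-> m3
  m1 = b.(b.0)\{b}\{a} | (0 + 0) | -b-> m4
  m2 = (b.0)\{b}\{a} | (0 + 0 + (0 + 0) + a.(0 + 0) + b.a.a.0) | -a-> m4, -b-> m5
  m3 = b.(b.0)\{b}\{a} | a.a.0 | -a-> m6, -b-> m5
  m4 = (b.0)\{b}\{a} | (0 + 0) | ·
  m5 = (b.0)\{b}\{a} | a.a.0 | -a-> m7
  m6 = b.(b.0)\{b}\{a} | a.0 | -a-> m8, -b-> m7
  m7 = (b.0)\{b}\{a} | a.0 | -a-> m9
  m8 = b.(b.0)\{b}\{a} | 0 | -b-> m9
  m9 = (b.0)\{b}\{a} | 0 | ·
Reachable graph of Q (10 states):
  n0 = b.(b.0)\{b}\{a} | (0 + 0 + (0 + 0) + a.(0 + 0) + b.b.a.0) | -a-> n1, -b-> n2, -b-> n3
  n1 = b.(b.0)\{b}\{a} | (0 + 0) | -b-> n4
  n2 = (b.0)\{b}\{a} | (0 + 0 + (0 + 0) + a.(0 + 0) + b.b.a.0) | -a-> n4, -b-> n5
  n3 = b.(b.0)\{b}\{a} | b.a.0 | -b-> n5, -b-> n6
  n4 = (b.0)\{b}\{a} | (0 + 0) | ·
  n5 = (b.0)\{b}\{a} | b.a.0 | -b-> n7
  n6 = b.(b.0)\{b}\{a} | a.0 | -a-> n8, -b-> n7
  n7 = (b.0)\{b}\{a} | a.0 | -a-> n9
  n8 = b.(b.0)\{b}\{a} | 0 | -b-> n9
  n9 = (b.0)\{b}\{a} | 0 | ·
Executing baa from P (initial set {m0}):
  [1] b ⇒ {m2, m3}
  [2] a ⇒ {m4, m6}
  [3] a ⇒ {m8}
  — P admits the full trace.
Executing baa from Q (initial set {n0}):
  [1] b ⇒ {n2, n3}
  [2] a ⇒ {n4}
  [3] a ⇒ ∅  — Q cannot continue

NO — witness ⟨baa⟩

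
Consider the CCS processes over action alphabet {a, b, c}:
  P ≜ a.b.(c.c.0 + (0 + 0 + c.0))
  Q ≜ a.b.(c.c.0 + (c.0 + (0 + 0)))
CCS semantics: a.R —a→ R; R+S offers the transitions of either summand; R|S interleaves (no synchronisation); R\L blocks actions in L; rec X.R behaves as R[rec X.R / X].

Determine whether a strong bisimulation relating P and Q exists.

P ~ Q

Reachable graph of P (5 states):
  p0 = a.b.(c.c.0 + (0 + 0 + c.0)) | ··a··> p1
  p1 = b.(c.c.0 + (0 + 0 + c.0)) | ··b··> p2
  p2 = c.c.0 + (0 + 0 + c.0) | ··c··> p3, ··c··> p4
  p3 = 0 | (no moves)
  p4 = c.0 | ··c··> p3
Reachable graph of Q (5 states):
  q0 = a.b.(c.c.0 + (c.0 + (0 + 0))) | ··a··> q1
  q1 = b.(c.c.0 + (c.0 + (0 + 0))) | ··b··> q2
  q2 = c.c.0 + (c.0 + (0 + 0)) | ··c··> q3, ··c··> q4
  q3 = 0 | (no moves)
  q4 = c.0 | ··c··> q3
Coarsest stable partition (strong bisimilarity classes):
  B0 = {p0, q0}
  B1 = {p1, q1}
  B2 = {p2, q2}
  B3 = {p4, q4}
  B4 = {p3, q3}
p0 ∈ B0, q0 ∈ B0 → same block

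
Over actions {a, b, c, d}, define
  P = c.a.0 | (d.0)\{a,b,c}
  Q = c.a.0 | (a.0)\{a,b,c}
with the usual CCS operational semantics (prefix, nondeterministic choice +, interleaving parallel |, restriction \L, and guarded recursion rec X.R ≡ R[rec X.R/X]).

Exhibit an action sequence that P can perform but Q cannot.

LTS(P): 6 reachable states
  m0 = c.a.0 | (d.0)\{a,b,c} → —c→ m1, —d→ m2
  m1 = a.0 | (d.0)\{a,b,c} → —a→ m3, —d→ m4
  m2 = c.a.0 | 0\{a,b,c} → —c→ m4
  m3 = 0 | (d.0)\{a,b,c} → —d→ m5
  m4 = a.0 | 0\{a,b,c} → —a→ m5
  m5 = 0 | 0\{a,b,c} → stopped
LTS(Q): 3 reachable states
  n0 = c.a.0 | (a.0)\{a,b,c} → —c→ n1
  n1 = a.0 | (a.0)\{a,b,c} → —a→ n2
  n2 = 0 | (a.0)\{a,b,c} → stopped
Executing d from P (initial set {m0}):
  step 1 (d): {m2}
  — P admits the full trace.
Executing d from Q (initial set {n0}):
  step 1 (d): no successor for Q

d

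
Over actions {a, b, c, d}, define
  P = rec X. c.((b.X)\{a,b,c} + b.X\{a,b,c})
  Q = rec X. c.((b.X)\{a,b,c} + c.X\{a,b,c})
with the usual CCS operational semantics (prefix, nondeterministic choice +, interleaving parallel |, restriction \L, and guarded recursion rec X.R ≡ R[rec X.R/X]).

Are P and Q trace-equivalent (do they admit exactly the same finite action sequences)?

NO — witness ⟨cb⟩

Reachable graph of P (3 states):
  s0 = rec X. c.((b.X)\{a,b,c} + b.X\{a,b,c}) | ··c··> s1
  s1 = (b.(rec X. c.((b.X)\{a,b,c} + b.X\{a,b,c})))\{a,b,c} + b.(rec X. c.((b.X)\{a,b,c} + b.X\{a,b,c}))\{a,b,c} | ··b··> s2
  s2 = (rec X. c.((b.X)\{a,b,c} + b.X\{a,b,c}))\{a,b,c} | deadlocked
Reachable graph of Q (3 states):
  t0 = rec X. c.((b.X)\{a,b,c} + c.X\{a,b,c}) | ··c··> t1
  t1 = (b.(rec X. c.((b.X)\{a,b,c} + c.X\{a,b,c})))\{a,b,c} + c.(rec X. c.((b.X)\{a,b,c} + c.X\{a,b,c}))\{a,b,c} | ··c··> t2
  t2 = (rec X. c.((b.X)\{a,b,c} + c.X\{a,b,c}))\{a,b,c} | deadlocked
Trace ⟨cb⟩ through P, begin at {s0}:
  after c @ step 1: {s1}
  after b @ step 2: {s2}
  — P admits the full trace.
Trace ⟨cb⟩ through Q, begin at {t0}:
  after c @ step 1: {t1}
  after b @ step 2: ∅  — Q cannot continue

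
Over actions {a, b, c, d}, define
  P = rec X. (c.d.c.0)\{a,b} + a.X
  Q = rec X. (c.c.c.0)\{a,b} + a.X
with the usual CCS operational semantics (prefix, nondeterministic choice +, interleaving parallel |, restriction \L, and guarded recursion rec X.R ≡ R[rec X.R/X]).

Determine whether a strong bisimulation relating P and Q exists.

P ≁ Q

Reachable graph of P (4 states):
  s0 = rec X. (c.d.c.0)\{a,b} + a.X :: ··a··> s0, ··c··> s1
  s1 = (d.c.0)\{a,b} :: ··d··> s2
  s2 = (c.0)\{a,b} :: ··c··> s3
  s3 = 0\{a,b} :: ·
Reachable graph of Q (4 states):
  t0 = rec X. (c.c.c.0)\{a,b} + a.X :: ··a··> t0, ··c··> t1
  t1 = (c.c.0)\{a,b} :: ··c··> t2
  t2 = (c.0)\{a,b} :: ··c··> t3
  t3 = 0\{a,b} :: ·
Bisimilarity quotient blocks:
  B0 = {s0}
  B1 = {s1}
  B2 = {s2, t2}
  B3 = {s3, t3}
  B4 = {t0}
  B5 = {t1}
s0 ∈ B0, t0 ∈ B4 → different blocks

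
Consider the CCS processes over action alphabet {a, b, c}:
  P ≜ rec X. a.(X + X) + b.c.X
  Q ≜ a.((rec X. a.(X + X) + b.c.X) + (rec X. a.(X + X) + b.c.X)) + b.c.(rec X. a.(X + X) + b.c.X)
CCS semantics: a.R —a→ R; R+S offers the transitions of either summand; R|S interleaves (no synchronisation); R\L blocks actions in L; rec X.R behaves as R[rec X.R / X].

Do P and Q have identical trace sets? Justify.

traces(P) = traces(Q)

LTS(P): 3 reachable states
  u0 = rec X. a.(X + X) + b.c.X | —a→ u1, —b→ u2
  u1 = (rec X. a.(X + X) + b.c.X) + (rec X. a.(X + X) + b.c.X) | —a→ u1, —b→ u2
  u2 = c.(rec X. a.(X + X) + b.c.X) | —c→ u0
LTS(Q): 4 reachable states
  v0 = a.((rec X. a.(X + X) + b.c.X) + (rec X. a.(X + X) + b.c.X)) + b.c.(rec X. a.(X + X) + b.c.X) | —a→ v1, —b→ v2
  v1 = (rec X. a.(X + X) + b.c.X) + (rec X. a.(X + X) + b.c.X) | —a→ v1, —b→ v2
  v2 = c.(rec X. a.(X + X) + b.c.X) | —c→ v3
  v3 = rec X. a.(X + X) + b.c.X | —a→ v1, —b→ v2
Coarsest stable partition (strong bisimilarity classes):
  B0 = {u0, u1, v0, v1, v3}
  B1 = {u2, v2}
u0 ∈ B0, v0 ∈ B0 → same block
Bisimilar ⇒ trace-equivalent.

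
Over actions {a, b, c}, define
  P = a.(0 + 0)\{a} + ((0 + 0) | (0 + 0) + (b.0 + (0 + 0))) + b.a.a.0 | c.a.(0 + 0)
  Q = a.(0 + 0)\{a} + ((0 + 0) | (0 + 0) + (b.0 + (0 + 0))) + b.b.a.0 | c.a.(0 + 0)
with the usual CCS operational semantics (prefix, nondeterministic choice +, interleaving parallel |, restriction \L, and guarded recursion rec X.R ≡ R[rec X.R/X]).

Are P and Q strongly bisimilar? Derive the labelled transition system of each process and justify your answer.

Reachable graph of P (14 states):
  u0 = a.(0 + 0)\{a} + ((0 + 0) | (0 + 0) + (b.0 + (0 + 0))) + b.a.a.0 | c.a.(0 + 0) | -a-> u1, -b-> u2, -b-> u3, -c-> u4
  u1 = (0 + 0)\{a} | deadlocked
  u2 = 0 | deadlocked
  u3 = a.a.0 | c.a.(0 + 0) | -a-> u5, -c-> u6
  u4 = b.a.a.0 | a.(0 + 0) | -a-> u7, -b-> u6
  u5 = a.0 | c.a.(0 + 0) | -a-> u8, -c-> u9
  u6 = a.a.0 | a.(0 + 0) | -a-> u10, -a-> u9
  u7 = b.a.a.0 | (0 + 0) | -b-> u10
  u8 = 0 | c.a.(0 + 0) | -c-> u11
  u9 = a.0 | a.(0 + 0) | -a-> u11, -a-> u12
  u10 = a.a.0 | (0 + 0) | -a-> u12
  u11 = 0 | a.(0 + 0) | -a-> u13
  u12 = a.0 | (0 + 0) | -a-> u13
  u13 = 0 | (0 + 0) | deadlocked
Reachable graph of Q (14 states):
  v0 = a.(0 + 0)\{a} + ((0 + 0) | (0 + 0) + (b.0 + (0 + 0))) + b.b.a.0 | c.a.(0 + 0) | -a-> v1, -b-> v2, -b-> v3, -c-> v4
  v1 = (0 + 0)\{a} | deadlocked
  v2 = 0 | deadlocked
  v3 = b.a.0 | c.a.(0 + 0) | -b-> v5, -c-> v6
  v4 = b.b.a.0 | a.(0 + 0) | -a-> v7, -b-> v6
  v5 = a.0 | c.a.(0 + 0) | -a-> v8, -c-> v9
  v6 = b.a.0 | a.(0 + 0) | -a-> v10, -b-> v9
  v7 = b.b.a.0 | (0 + 0) | -b-> v10
  v8 = 0 | c.a.(0 + 0) | -c-> v11
  v9 = a.0 | a.(0 + 0) | -a-> v11, -a-> v12
  v10 = b.a.0 | (0 + 0) | -b-> v12
  v11 = 0 | a.(0 + 0) | -a-> v13
  v12 = a.0 | (0 + 0) | -a-> v13
  v13 = 0 | (0 + 0) | deadlocked
Partition-refinement fixed point:
  B0 = {u0}
  B1 = {u1, u13, u2, v1, v13, v2}
  B2 = {u3}
  B3 = {u6}
  B4 = {u10, u9, v9}
  B5 = {u11, u12, v11, v12}
  B6 = {u5, v5}
  B7 = {u8, v8}
  B8 = {u4}
  B9 = {u7}
  B10 = {v0}
  B11 = {v4}
  B12 = {v7}
  B13 = {v10}
  B14 = {v6}
  B15 = {v3}
u0 ∈ B0, v0 ∈ B10 → different blocks

NO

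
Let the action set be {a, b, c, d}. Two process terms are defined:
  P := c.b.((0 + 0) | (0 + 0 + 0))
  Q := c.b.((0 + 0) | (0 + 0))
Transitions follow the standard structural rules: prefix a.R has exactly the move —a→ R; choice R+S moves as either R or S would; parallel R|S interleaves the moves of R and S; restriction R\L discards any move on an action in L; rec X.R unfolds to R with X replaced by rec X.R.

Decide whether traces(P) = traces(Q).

trace-equivalent

LTS(P): 3 reachable states
  u0 = c.b.((0 + 0) | (0 + 0 + 0)) has moves =c=> u1
  u1 = b.((0 + 0) | (0 + 0 + 0)) has moves =b=> u2
  u2 = (0 + 0) | (0 + 0 + 0) has moves stopped
LTS(Q): 3 reachable states
  v0 = c.b.((0 + 0) | (0 + 0)) has moves =c=> v1
  v1 = b.((0 + 0) | (0 + 0)) has moves =b=> v2
  v2 = (0 + 0) | (0 + 0) has moves stopped
Coarsest stable partition (strong bisimilarity classes):
  B0 = {u0, v0}
  B1 = {u1, v1}
  B2 = {u2, v2}
u0 ∈ B0, v0 ∈ B0 → same block
Bisimilar ⇒ trace-equivalent.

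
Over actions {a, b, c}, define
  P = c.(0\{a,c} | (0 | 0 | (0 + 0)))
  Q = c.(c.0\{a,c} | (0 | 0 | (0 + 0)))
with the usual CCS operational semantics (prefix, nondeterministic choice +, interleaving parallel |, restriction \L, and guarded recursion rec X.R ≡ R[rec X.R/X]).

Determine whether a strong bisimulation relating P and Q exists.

LTS(P): 2 reachable states
  s0 = c.(0\{a,c} | (0 | 0 | (0 + 0))) → -c-> s1
  s1 = 0\{a,c} | (0 | 0 | (0 + 0)) → ∅
LTS(Q): 3 reachable states
  t0 = c.(c.0\{a,c} | (0 | 0 | (0 + 0))) → -c-> t1
  t1 = c.0\{a,c} | (0 | 0 | (0 + 0)) → -c-> t2
  t2 = 0\{a,c} | (0 | 0 | (0 + 0)) → ∅
Bisimilarity quotient blocks:
  B0 = {s0, t1}
  B1 = {s1, t2}
  B2 = {t0}
s0 ∈ B0, t0 ∈ B2 → different blocks

not bisimilar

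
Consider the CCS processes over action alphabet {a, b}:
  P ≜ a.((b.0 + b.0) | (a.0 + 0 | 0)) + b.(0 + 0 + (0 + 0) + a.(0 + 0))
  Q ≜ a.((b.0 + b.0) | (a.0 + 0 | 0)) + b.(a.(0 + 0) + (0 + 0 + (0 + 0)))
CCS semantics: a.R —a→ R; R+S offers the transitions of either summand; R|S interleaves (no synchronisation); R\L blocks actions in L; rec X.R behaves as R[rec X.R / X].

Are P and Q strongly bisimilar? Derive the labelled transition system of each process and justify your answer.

P ~ Q

P's transition system — 7 states:
  m0 = a.((b.0 + b.0) | (a.0 + 0 | 0)) + b.(0 + 0 + (0 + 0) + a.(0 + 0)) has moves --a--▸ m1, --b--▸ m2
  m1 = (b.0 + b.0) | (a.0 + 0 | 0) has moves --a--▸ m3, --b--▸ m4
  m2 = 0 + 0 + (0 + 0) + a.(0 + 0) has moves --a--▸ m5
  m3 = (b.0 + b.0) | 0 has moves --b--▸ m6
  m4 = 0 | (a.0 + 0 | 0) has moves --a--▸ m6
  m5 = 0 + 0 has moves deadlocked
  m6 = 0 | 0 has moves deadlocked
Q's transition system — 7 states:
  n0 = a.((b.0 + b.0) | (a.0 + 0 | 0)) + b.(a.(0 + 0) + (0 + 0 + (0 + 0))) has moves --a--▸ n1, --b--▸ n2
  n1 = (b.0 + b.0) | (a.0 + 0 | 0) has moves --a--▸ n3, --b--▸ n4
  n2 = a.(0 + 0) + (0 + 0 + (0 + 0)) has moves --a--▸ n5
  n3 = (b.0 + b.0) | 0 has moves --b--▸ n6
  n4 = 0 | (a.0 + 0 | 0) has moves --a--▸ n6
  n5 = 0 + 0 has moves deadlocked
  n6 = 0 | 0 has moves deadlocked
Partition-refinement fixed point:
  B0 = {m0, n0}
  B1 = {m2, m4, n2, n4}
  B2 = {m5, m6, n5, n6}
  B3 = {m1, n1}
  B4 = {m3, n3}
m0 ∈ B0, n0 ∈ B0 → same block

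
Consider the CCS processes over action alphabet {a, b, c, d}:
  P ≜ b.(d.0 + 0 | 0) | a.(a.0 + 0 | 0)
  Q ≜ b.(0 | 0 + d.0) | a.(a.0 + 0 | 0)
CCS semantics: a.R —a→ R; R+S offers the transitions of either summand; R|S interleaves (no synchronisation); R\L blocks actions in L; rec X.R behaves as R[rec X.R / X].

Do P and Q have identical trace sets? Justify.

P's transition system — 9 states:
  u0 = b.(d.0 + 0 | 0) | a.(a.0 + 0 | 0) ⊢ =a=> u1, =b=> u2
  u1 = b.(d.0 + 0 | 0) | (a.0 + 0 | 0) ⊢ =a=> u3, =b=> u4
  u2 = (d.0 + 0 | 0) | a.(a.0 + 0 | 0) ⊢ =a=> u4, =d=> u5
  u3 = b.(d.0 + 0 | 0) | 0 ⊢ =b=> u6
  u4 = (d.0 + 0 | 0) | (a.0 + 0 | 0) ⊢ =a=> u6, =d=> u7
  u5 = 0 | a.(a.0 + 0 | 0) ⊢ =a=> u7
  u6 = (d.0 + 0 | 0) | 0 ⊢ =d=> u8
  u7 = 0 | (a.0 + 0 | 0) ⊢ =a=> u8
  u8 = 0 | 0 ⊢ ∅
Q's transition system — 9 states:
  v0 = b.(0 | 0 + d.0) | a.(a.0 + 0 | 0) ⊢ =a=> v1, =b=> v2
  v1 = b.(0 | 0 + d.0) | (a.0 + 0 | 0) ⊢ =a=> v3, =b=> v4
  v2 = (0 | 0 + d.0) | a.(a.0 + 0 | 0) ⊢ =a=> v4, =d=> v5
  v3 = b.(0 | 0 + d.0) | 0 ⊢ =b=> v6
  v4 = (0 | 0 + d.0) | (a.0 + 0 | 0) ⊢ =a=> v6, =d=> v7
  v5 = 0 | a.(a.0 + 0 | 0) ⊢ =a=> v7
  v6 = (0 | 0 + d.0) | 0 ⊢ =d=> v8
  v7 = 0 | (a.0 + 0 | 0) ⊢ =a=> v8
  v8 = 0 | 0 ⊢ ∅
Coarsest stable partition (strong bisimilarity classes):
  B0 = {u0, v0}
  B1 = {u2, v2}
  B2 = {u4, v4}
  B3 = {u7, v7}
  B4 = {u8, v8}
  B5 = {u6, v6}
  B6 = {u5, v5}
  B7 = {u1, v1}
  B8 = {u3, v3}
u0 ∈ B0, v0 ∈ B0 → same block
Bisimilar ⇒ trace-equivalent.

YES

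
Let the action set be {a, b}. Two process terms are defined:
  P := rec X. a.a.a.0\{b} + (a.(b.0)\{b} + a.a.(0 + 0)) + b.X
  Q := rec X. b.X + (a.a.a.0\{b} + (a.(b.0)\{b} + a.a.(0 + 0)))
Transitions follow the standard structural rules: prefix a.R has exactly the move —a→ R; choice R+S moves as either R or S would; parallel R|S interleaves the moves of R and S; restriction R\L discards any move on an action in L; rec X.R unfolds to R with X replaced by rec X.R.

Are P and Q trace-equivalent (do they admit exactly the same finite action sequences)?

P's transition system — 7 states:
  m0 = rec X. a.a.a.0\{b} + (a.(b.0)\{b} + a.a.(0 + 0)) + b.X ⊢ —a→ m1, —a→ m2, —a→ m3, —b→ m0
  m1 = (b.0)\{b} ⊢ deadlocked
  m2 = a.(0 + 0) ⊢ —a→ m4
  m3 = a.a.0\{b} ⊢ —a→ m5
  m4 = 0 + 0 ⊢ deadlocked
  m5 = a.0\{b} ⊢ —a→ m6
  m6 = 0\{b} ⊢ deadlocked
Q's transition system — 7 states:
  n0 = rec X. b.X + (a.a.a.0\{b} + (a.(b.0)\{b} + a.a.(0 + 0))) ⊢ —a→ n1, —a→ n2, —a→ n3, —b→ n0
  n1 = (b.0)\{b} ⊢ deadlocked
  n2 = a.(0 + 0) ⊢ —a→ n4
  n3 = a.a.0\{b} ⊢ —a→ n5
  n4 = 0 + 0 ⊢ deadlocked
  n5 = a.0\{b} ⊢ —a→ n6
  n6 = 0\{b} ⊢ deadlocked
Partition-refinement fixed point:
  B0 = {m0, n0}
  B1 = {m3, n3}
  B2 = {m2, m5, n2, n5}
  B3 = {m1, m4, m6, n1, n4, n6}
m0 ∈ B0, n0 ∈ B0 → same block
Bisimilar ⇒ trace-equivalent.

trace-equivalent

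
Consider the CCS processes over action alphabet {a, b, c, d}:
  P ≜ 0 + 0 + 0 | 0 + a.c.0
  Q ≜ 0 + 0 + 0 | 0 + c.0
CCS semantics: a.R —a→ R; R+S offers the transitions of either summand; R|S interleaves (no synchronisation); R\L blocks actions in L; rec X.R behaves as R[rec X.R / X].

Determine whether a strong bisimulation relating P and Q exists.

P's transition system — 3 states:
  m0 = 0 + 0 + 0 | 0 + a.c.0 → —a→ m1
  m1 = c.0 → —c→ m2
  m2 = 0 → stopped
Q's transition system — 2 states:
  n0 = 0 + 0 + 0 | 0 + c.0 → —c→ n1
  n1 = 0 → stopped
Coarsest stable partition (strong bisimilarity classes):
  B0 = {m0}
  B1 = {m1, n0}
  B2 = {m2, n1}
m0 ∈ B0, n0 ∈ B1 → different blocks

not bisimilar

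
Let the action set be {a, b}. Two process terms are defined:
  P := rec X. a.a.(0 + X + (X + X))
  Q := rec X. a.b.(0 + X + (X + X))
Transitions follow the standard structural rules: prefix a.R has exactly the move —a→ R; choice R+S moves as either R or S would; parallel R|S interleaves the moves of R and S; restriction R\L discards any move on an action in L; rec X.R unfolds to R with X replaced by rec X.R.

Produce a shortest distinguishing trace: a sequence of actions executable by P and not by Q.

aa

LTS(P): 3 reachable states
  m0 = rec X. a.a.(0 + X + (X + X)) ⊢ -a-> m1
  m1 = a.(0 + (rec X. a.a.(0 + X + (X + X))) + ((rec X. a.a.(0 + X + (X + X))) + (rec X. a.a.(0 + X + (X + X))))) ⊢ -a-> m2
  m2 = 0 + (rec X. a.a.(0 + X + (X + X))) + ((rec X. a.a.(0 + X + (X + X))) + (rec X. a.a.(0 + X + (X + X)))) ⊢ -a-> m1
LTS(Q): 3 reachable states
  n0 = rec X. a.b.(0 + X + (X + X)) ⊢ -a-> n1
  n1 = b.(0 + (rec X. a.b.(0 + X + (X + X))) + ((rec X. a.b.(0 + X + (X + X))) + (rec X. a.b.(0 + X + (X + X))))) ⊢ -b-> n2
  n2 = 0 + (rec X. a.b.(0 + X + (X + X))) + ((rec X. a.b.(0 + X + (X + X))) + (rec X. a.b.(0 + X + (X + X)))) ⊢ -a-> n1
Run σ = ⟨aa⟩ on P: start {m0}
  after a @ step 1: {m1}
  after a @ step 2: {m2}
  P completes σ.
Run σ = ⟨aa⟩ on Q: start {n0}
  after a @ step 1: {n1}
  after a @ step 2: no successor for Q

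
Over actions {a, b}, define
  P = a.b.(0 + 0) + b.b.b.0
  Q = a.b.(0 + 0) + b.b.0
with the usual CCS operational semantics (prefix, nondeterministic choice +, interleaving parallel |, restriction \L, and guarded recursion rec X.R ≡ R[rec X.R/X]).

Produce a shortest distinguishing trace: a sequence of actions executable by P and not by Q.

P's transition system — 6 states:
  m0 = a.b.(0 + 0) + b.b.b.0 ⊢ =a=> m1, =b=> m2
  m1 = b.(0 + 0) ⊢ =b=> m3
  m2 = b.b.0 ⊢ =b=> m4
  m3 = 0 + 0 ⊢ ∅
  m4 = b.0 ⊢ =b=> m5
  m5 = 0 ⊢ ∅
Q's transition system — 5 states:
  n0 = a.b.(0 + 0) + b.b.0 ⊢ =a=> n1, =b=> n2
  n1 = b.(0 + 0) ⊢ =b=> n3
  n2 = b.0 ⊢ =b=> n4
  n3 = 0 + 0 ⊢ ∅
  n4 = 0 ⊢ ∅
Run σ = ⟨bbb⟩ on P: start {m0}
  after b @ step 1: {m2}
  after b @ step 2: {m4}
  after b @ step 3: {m5}
  P completes σ.
Run σ = ⟨bbb⟩ on Q: start {n0}
  after b @ step 1: {n2}
  after b @ step 2: {n4}
  after b @ step 3: ∅  — Q cannot continue

bbb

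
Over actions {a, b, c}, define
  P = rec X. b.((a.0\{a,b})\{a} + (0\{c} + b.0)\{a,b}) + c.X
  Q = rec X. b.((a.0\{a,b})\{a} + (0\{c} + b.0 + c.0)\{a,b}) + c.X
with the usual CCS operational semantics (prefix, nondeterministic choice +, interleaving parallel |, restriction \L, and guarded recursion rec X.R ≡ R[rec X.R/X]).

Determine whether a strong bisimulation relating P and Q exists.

P ≁ Q

Reachable graph of P (2 states):
  p0 = rec X. b.((a.0\{a,b})\{a} + (0\{c} + b.0)\{a,b}) + c.X | ··b··> p1, ··c··> p0
  p1 = (a.0\{a,b})\{a} + (0\{c} + b.0)\{a,b} | deadlocked
Reachable graph of Q (3 states):
  q0 = rec X. b.((a.0\{a,b})\{a} + (0\{c} + b.0 + c.0)\{a,b}) + c.X | ··b··> q1, ··c··> q0
  q1 = (a.0\{a,b})\{a} + (0\{c} + b.0 + c.0)\{a,b} | ··c··> q2
  q2 = 0\{a,b} | deadlocked
Partition-refinement fixed point:
  B0 = {p0}
  B1 = {p1, q2}
  B2 = {q0}
  B3 = {q1}
p0 ∈ B0, q0 ∈ B2 → different blocks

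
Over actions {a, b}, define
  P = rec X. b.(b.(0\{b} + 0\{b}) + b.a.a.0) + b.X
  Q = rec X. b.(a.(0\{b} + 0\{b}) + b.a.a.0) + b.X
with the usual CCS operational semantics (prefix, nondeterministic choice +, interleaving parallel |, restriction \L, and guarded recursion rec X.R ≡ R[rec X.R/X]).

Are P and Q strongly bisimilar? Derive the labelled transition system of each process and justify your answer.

P's transition system — 6 states:
  u0 = rec X. b.(b.(0\{b} + 0\{b}) + b.a.a.0) + b.X has moves =b=> u0, =b=> u1
  u1 = b.(0\{b} + 0\{b}) + b.a.a.0 has moves =b=> u2, =b=> u3
  u2 = 0\{b} + 0\{b} has moves deadlocked
  u3 = a.a.0 has moves =a=> u4
  u4 = a.0 has moves =a=> u5
  u5 = 0 has moves deadlocked
Q's transition system — 6 states:
  v0 = rec X. b.(a.(0\{b} + 0\{b}) + b.a.a.0) + b.X has moves =b=> v0, =b=> v1
  v1 = a.(0\{b} + 0\{b}) + b.a.a.0 has moves =a=> v2, =b=> v3
  v2 = 0\{b} + 0\{b} has moves deadlocked
  v3 = a.a.0 has moves =a=> v4
  v4 = a.0 has moves =a=> v5
  v5 = 0 has moves deadlocked
Coarsest stable partition (strong bisimilarity classes):
  B0 = {u0}
  B1 = {u1}
  B2 = {u2, u5, v2, v5}
  B3 = {u3, v3}
  B4 = {u4, v4}
  B5 = {v0}
  B6 = {v1}
u0 ∈ B0, v0 ∈ B5 → different blocks

P ≁ Q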